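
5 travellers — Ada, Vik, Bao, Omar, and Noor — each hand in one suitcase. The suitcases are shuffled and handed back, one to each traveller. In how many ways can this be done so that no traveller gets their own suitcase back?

44

This is the derangement count D_5: permutations of 5 items with no fixed point.
By inclusion–exclusion this is Σ_{j=0}^{5} (−1)^j C(5,j)·(5−j)!.
Computing: 120 − 120 + 60 − 20 + 5 − 1 = 44.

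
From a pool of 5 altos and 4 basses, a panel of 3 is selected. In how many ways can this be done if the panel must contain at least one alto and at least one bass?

Total 3-person selections from all 9: C(9,3) = 84.
Selections missing a whole group: no altos → C(4,3) = 4; no basses → C(5,3) = 10.
Both groups omitted at once is impossible, so 84 − 14 = 70.

70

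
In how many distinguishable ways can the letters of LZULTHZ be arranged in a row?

The 7 letters of LZULTHZ have repeats: L appearing twice and Z appearing twice.
Dividing 7! = 5040 by 2!·2! = 4 for the repeated letters gives 1260.

1260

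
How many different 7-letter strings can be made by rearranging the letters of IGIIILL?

105

The 7 letters of IGIIILL have repeats: I appearing 4 times and L appearing twice.
So there are 7! / (4!·2!) = 105 distinguishable arrangements.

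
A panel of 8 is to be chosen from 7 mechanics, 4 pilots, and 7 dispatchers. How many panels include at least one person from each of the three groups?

40425

Total 8-person selections from all 18: C(18,8) = 43758.
Selections missing a whole group: no mechanics → C(11,8) = 165; no pilots → C(14,8) = 3003; no dispatchers → C(11,8) = 165.
Add back selections omitting two groups (i.e. drawn from a single group): C(7,8) + C(4,8) + C(7,8) = 0.
By inclusion–exclusion: 43758 − 3333 + 0 = 40425.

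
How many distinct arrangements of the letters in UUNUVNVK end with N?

420

With the last slot taken by N, it remains to arrange the other 7 letters (UUUVNVK).
Those 7 letters have U appearing 3 times and V appearing twice, giving (7)!/(3!·2!) = 420.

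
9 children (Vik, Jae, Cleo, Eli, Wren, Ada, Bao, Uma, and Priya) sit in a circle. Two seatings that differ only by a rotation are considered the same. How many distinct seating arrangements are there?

40320

Around a circle, 9 distinct people have 9!/9 = (8)! = 40320 rotationally distinct seatings.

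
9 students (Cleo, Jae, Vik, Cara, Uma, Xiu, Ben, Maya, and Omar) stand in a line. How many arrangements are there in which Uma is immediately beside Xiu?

80640

Place the 7 others and the Uma-Xiu pair as 8 objects in a line; the pair has 2 internal arrangements.
That gives 2 × 8! = 2 × 40320 = 80640.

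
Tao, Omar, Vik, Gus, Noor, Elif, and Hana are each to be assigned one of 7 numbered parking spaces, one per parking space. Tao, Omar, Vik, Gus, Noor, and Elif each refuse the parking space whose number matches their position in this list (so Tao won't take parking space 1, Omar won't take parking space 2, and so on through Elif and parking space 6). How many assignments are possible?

Let Aᵢ (for 1 ≤ i ≤ 6) be the placements that put person i in their forbidden parking space. Any j of these fix j positions, leaving (7−j)! ways to fill the rest, and there are C(6,j) ways to pick which j.
By inclusion–exclusion, the number of valid placements is Σ_{j=0}^{6} (−1)^j C(6,j)·(7−j)!.
Computing: 5040 − 4320 + 1800 − 480 + 90 − 12 + 1 = 2119.

2119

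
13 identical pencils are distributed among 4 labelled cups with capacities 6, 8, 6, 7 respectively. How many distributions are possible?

301

Without the upper bounds there are C(16,3) = 560 ways to split 13 among 4 cups.
Subtract solutions that violate a single cap (substitute x_i' = x_i − (cap_i+1)): x_1 ≥ 7 gives C(9,3) = 84; x_2 ≥ 9 gives C(7,3) = 35; x_3 ≥ 7 gives C(9,3) = 84; x_4 ≥ 8 gives C(8,3) = 56. Together 259.
No two caps can be exceeded simultaneously, so the pair terms are all 0.
By inclusion–exclusion the count is 560 − 259 + 0 = 301.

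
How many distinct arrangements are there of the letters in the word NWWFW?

20

NWWFW has 5 letters with W appearing 3 times.
The number of distinct arrangements is 5!/(3!) = 120/6 = 20.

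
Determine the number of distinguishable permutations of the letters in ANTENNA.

420

The 7 letters of ANTENNA have repeats: A appearing twice and N appearing 3 times.
So there are 7! / (3!·2!) = 420 distinguishable arrangements.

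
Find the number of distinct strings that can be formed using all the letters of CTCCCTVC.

168

Letter multiplicities in CTCCCTVC: C×5, T×2, V×1.
So there are 8! / (5!·2!) = 168 distinguishable arrangements.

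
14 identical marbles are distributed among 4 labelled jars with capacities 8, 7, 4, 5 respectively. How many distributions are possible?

Ignoring the caps, the number of non-negative solutions to x_1+…+x_4 = 14 is C(17,3) = 680.
Subtract solutions that violate a single cap (substitute x_i' = x_i − (cap_i+1)): x_1 ≥ 9 gives C(8,3) = 56; x_2 ≥ 8 gives C(9,3) = 84; x_3 ≥ 5 gives C(12,3) = 220; x_4 ≥ 6 gives C(11,3) = 165. Together 525.
Add back pairs where two caps are both exceeded: 0 + 1 + 0 + 4 + 1 + 20 = 26.
By inclusion–exclusion the count is 680 − 525 + 26 = 181.

181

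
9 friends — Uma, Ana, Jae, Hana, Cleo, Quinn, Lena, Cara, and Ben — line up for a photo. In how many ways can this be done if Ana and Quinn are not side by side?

282240

Of the 9! = 362880 arrangements, those with Ana and Quinn adjacent number 2 × 8! = 80640 (treat the pair as a block with 2 internal orders).
Complementary counting: 362880 − 80640 = 282240.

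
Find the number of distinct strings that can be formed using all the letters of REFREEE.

Letter multiplicities in REFREEE: E×4, F×1, R×2.
So there are 7! / (4!·2!) = 105 distinguishable arrangements.

105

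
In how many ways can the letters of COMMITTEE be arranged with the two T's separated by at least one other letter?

35280

Total arrangements of COMMITTEE: 9!/(2!·2!·2!) = 45360.
If the two T's are adjacent, glue them into one block, leaving 8 items to arrange: (8)!/(2!·2!) = 10080 ways.
Hence 45360 − 10080 = 35280.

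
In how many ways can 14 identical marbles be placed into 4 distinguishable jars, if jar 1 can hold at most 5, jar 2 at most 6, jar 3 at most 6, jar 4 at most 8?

228

Without the upper bounds there are C(17,3) = 680 ways to split 14 among 4 jars.
Subtract solutions that violate a single cap (substitute x_i' = x_i − (cap_i+1)): x_1 ≥ 6 gives C(11,3) = 165; x_2 ≥ 7 gives C(10,3) = 120; x_3 ≥ 7 gives C(10,3) = 120; x_4 ≥ 9 gives C(8,3) = 56. Together 461.
Add back pairs where two caps are both exceeded: 4 + 4 + 0 + 1 + 0 + 0 = 9.
By inclusion–exclusion the count is 680 − 461 + 9 = 228.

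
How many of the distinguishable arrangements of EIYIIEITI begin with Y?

168

Fix Y in the first position and arrange the remaining 8 letters.
Those 8 letters have E appearing twice and I appearing 5 times, giving (8)!/(5!·2!) = 168.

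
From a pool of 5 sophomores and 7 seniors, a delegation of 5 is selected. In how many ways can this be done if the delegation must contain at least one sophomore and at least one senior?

770

Total 5-person selections from all 12: C(12,5) = 792.
Subtract selections that omit an entire group: no sophomores → C(7,5) = 21; no seniors → C(5,5) = 1.
Both groups omitted at once is impossible, so 792 − 22 = 770.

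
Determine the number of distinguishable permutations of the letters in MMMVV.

Letter multiplicities in MMMVV: M×3, V×2.
Dividing 5! = 120 by 3!·2! = 12 for the repeated letters gives 10.

10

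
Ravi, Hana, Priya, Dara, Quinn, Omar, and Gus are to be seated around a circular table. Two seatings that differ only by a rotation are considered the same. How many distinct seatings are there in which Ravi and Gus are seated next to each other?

240

Glue Ravi and Gus into a block (2 internal orders). Seating 6 units around a circle gives (5)! arrangements.
So 2 × (5)! = 2 × 120 = 240.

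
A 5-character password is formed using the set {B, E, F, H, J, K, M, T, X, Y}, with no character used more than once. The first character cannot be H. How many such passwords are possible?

27216

The first character has 10−1 = 9 choices (anything except H).
The remaining 4 characters are filled from the other 9 symbols without repetition: 9 × 8 × 7 × 6 = 3024.
Total: 9 × 3024 = 27216.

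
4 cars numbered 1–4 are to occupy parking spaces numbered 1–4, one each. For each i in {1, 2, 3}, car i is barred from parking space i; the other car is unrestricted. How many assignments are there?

Let Aᵢ (for i ∈ {1, 2, 3}) be the placements that put car i in its forbidden parking space. Any j of these fix j positions, leaving (4−j)! ways to fill the rest, and there are C(3,j) ways to pick which j.
By inclusion–exclusion, the number of valid placements is Σ_{j=0}^{3} (−1)^j C(3,j)·(4−j)!.
Computing: 24 − 18 + 6 − 1 = 11.

11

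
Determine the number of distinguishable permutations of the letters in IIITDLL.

420

Letter multiplicities in IIITDLL: D×1, I×3, L×2, T×1.
Dividing 7! = 5040 by 3!·2! = 12 for the repeated letters gives 420.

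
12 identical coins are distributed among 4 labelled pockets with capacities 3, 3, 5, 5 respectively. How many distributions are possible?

By stars and bars, unrestricted non-negative solutions to x_1+…+x_4 = 12 number C(12+3,3) = 455.
Subtract solutions that violate a single cap (substitute x_i' = x_i − (cap_i+1)): x_1 ≥ 4 gives C(11,3) = 165; x_2 ≥ 4 gives C(11,3) = 165; x_3 ≥ 6 gives C(9,3) = 84; x_4 ≥ 6 gives C(9,3) = 84. Together 498.
Add back pairs where two caps are both exceeded: 35 + 10 + 10 + 10 + 10 + 1 = 76.
By inclusion–exclusion the count is 455 − 498 + 76 = 33.

33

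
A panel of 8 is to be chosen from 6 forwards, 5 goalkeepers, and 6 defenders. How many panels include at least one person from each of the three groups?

23485

With no constraint there are C(17,8) = 24310 possible selections.
Subtract selections that omit an entire group: no forwards → C(11,8) = 165; no goalkeepers → C(12,8) = 495; no defenders → C(11,8) = 165.
Add back selections omitting two groups (i.e. drawn from a single group): C(6,8) + C(5,8) + C(6,8) = 0.
By inclusion–exclusion: 24310 − 825 + 0 = 23485.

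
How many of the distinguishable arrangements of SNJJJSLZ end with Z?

420

Fix Z in the last position and arrange the remaining 7 letters.
Those 7 letters have J appearing 3 times and S appearing twice, giving (7)!/(3!·2!) = 420.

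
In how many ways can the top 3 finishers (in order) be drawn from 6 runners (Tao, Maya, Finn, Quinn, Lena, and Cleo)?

120

There are 6 choices for 1st place, 5 for 2nd, and 4 for 3rd.
That gives 6 × 5 × 4 = 120.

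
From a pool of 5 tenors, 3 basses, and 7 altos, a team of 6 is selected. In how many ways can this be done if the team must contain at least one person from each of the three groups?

3850

Total 6-person selections from all 15: C(15,6) = 5005.
Subtract selections that omit an entire group: no tenors → C(10,6) = 210; no basses → C(12,6) = 924; no altos → C(8,6) = 28.
Add back selections omitting two groups (i.e. drawn from a single group): C(5,6) + C(3,6) + C(7,6) = 7.
By inclusion–exclusion: 5005 − 1162 + 7 = 3850.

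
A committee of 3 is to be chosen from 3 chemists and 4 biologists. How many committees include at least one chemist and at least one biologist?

30

Total 3-person selections from all 7: C(7,3) = 35.
Subtract selections that omit an entire group: no chemists → C(4,3) = 4; no biologists → C(3,3) = 1.
Both groups omitted at once is impossible, so 35 − 5 = 30.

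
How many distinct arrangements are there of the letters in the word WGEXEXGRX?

15120

Letter multiplicities in WGEXEXGRX: E×2, G×2, R×1, W×1, X×3.
Dividing 9! = 362880 by 3!·2!·2! = 24 for the repeated letters gives 15120.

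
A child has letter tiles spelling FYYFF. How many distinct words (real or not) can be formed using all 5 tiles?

Letter multiplicities in FYYFF: F×3, Y×2.
Dividing 5! = 120 by 3!·2! = 12 for the repeated letters gives 10.

10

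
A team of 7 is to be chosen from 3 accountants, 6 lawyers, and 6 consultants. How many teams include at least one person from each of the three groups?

5571

Total 7-person selections from all 15: C(15,7) = 6435.
Selections missing a whole group: no accountants → C(12,7) = 792; no lawyers → C(9,7) = 36; no consultants → C(9,7) = 36.
Add back selections omitting two groups (i.e. drawn from a single group): C(3,7) + C(6,7) + C(6,7) = 0.
By inclusion–exclusion: 6435 − 864 + 0 = 5571.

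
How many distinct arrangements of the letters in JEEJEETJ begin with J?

105

Fix J in the first position and arrange the remaining 7 letters.
Those 7 letters have E appearing 4 times and J appearing twice, giving (7)!/(4!·2!) = 105.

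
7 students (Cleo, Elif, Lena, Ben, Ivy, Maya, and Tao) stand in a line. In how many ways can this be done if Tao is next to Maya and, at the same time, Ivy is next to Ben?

Treat {Tao,Maya} as one block (2 orders) and {Ivy,Ben} as another (2 orders).
That leaves 5 units to arrange: 2 × 2 × 5! = 4 × 120 = 480.

480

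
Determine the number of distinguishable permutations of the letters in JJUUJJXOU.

2520

JJUUJJXOU has 9 letters with J appearing 4 times and U appearing 3 times.
So there are 9! / (4!·3!) = 2520 distinguishable arrangements.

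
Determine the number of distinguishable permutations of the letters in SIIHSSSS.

Letter multiplicities in SIIHSSSS: H×1, I×2, S×5.
Dividing 8! = 40320 by 5!·2! = 240 for the repeated letters gives 168.

168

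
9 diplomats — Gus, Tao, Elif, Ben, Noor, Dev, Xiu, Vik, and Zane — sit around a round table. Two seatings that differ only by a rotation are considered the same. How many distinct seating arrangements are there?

Seat Gus anywhere (absorbing the rotational symmetry), then permute the other 8: (8)! = 40320.

40320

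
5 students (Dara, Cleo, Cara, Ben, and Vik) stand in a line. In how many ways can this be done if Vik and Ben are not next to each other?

There are 5! = 120 arrangements in all. If Vik and Ben are adjacent, merging them into one block gives 2·(4)! = 48 arrangements.
So 120 − 48 = 72 arrangements keep them apart.

72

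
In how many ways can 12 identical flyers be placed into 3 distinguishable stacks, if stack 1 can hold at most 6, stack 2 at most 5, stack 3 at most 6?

21

By stars and bars, unrestricted non-negative solutions to x_1+…+x_3 = 12 number C(12+2,2) = 91.
Subtract solutions that violate a single cap (substitute x_i' = x_i − (cap_i+1)): x_1 ≥ 7 gives C(7,2) = 21; x_2 ≥ 6 gives C(8,2) = 28; x_3 ≥ 7 gives C(7,2) = 21. Together 70.
No two caps can be exceeded simultaneously, so the pair terms are all 0.
By inclusion–exclusion the count is 91 − 70 + 0 = 21.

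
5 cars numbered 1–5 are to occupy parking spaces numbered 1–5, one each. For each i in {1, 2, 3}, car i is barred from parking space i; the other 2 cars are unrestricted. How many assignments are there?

64

Let Aᵢ (for i ∈ {1, 2, 3}) be the placements that put car i in its forbidden parking space. Any j of these fix j positions, leaving (5−j)! ways to fill the rest, and there are C(3,j) ways to pick which j.
By inclusion–exclusion, the number of valid placements is Σ_{j=0}^{3} (−1)^j C(3,j)·(5−j)!.
Computing: 120 − 72 + 18 − 2 = 64.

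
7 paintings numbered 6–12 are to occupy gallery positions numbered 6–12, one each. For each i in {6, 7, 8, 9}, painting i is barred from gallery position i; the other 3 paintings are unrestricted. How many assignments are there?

2790

Let Aᵢ (for 6 ≤ i ≤ 9) be the placements that put painting i in its forbidden gallery position. Any j of these fix j positions, leaving (7−j)! ways to fill the rest, and there are C(4,j) ways to pick which j.
By inclusion–exclusion, the number of valid placements is Σ_{j=0}^{4} (−1)^j C(4,j)·(7−j)!.
Computing: 5040 − 2880 + 720 − 96 + 6 = 2790.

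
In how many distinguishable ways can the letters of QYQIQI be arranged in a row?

The 6 letters of QYQIQI have repeats: I appearing twice and Q appearing 3 times.
The number of distinct arrangements is 6!/(3!·2!) = 720/12 = 60.

60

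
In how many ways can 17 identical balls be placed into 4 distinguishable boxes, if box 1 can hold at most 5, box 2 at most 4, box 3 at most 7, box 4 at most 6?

Without the upper bounds there are C(20,3) = 1140 ways to split 17 among 4 boxes.
Subtract solutions that violate a single cap (substitute x_i' = x_i − (cap_i+1)): x_1 ≥ 6 gives C(14,3) = 364; x_2 ≥ 5 gives C(15,3) = 455; x_3 ≥ 8 gives C(12,3) = 220; x_4 ≥ 7 gives C(13,3) = 286. Together 1325.
Add back pairs where two caps are both exceeded: 84 + 20 + 35 + 35 + 56 + 10 = 240.
By inclusion–exclusion the count is 1140 − 1325 + 240 = 55.

55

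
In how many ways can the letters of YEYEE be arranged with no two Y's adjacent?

6

There are 5!/(3!·2!) = 10 arrangements of YEYEE in total.
Arrangements with the Y's together: treat YY as one letter, giving (4)!/(3!) = 4.
Hence 10 − 4 = 6.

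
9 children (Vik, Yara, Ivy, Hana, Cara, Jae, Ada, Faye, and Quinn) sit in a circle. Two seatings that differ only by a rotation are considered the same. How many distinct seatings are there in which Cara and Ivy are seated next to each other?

10080

Glue Cara and Ivy into a block (2 internal orders). Seating 8 units around a circle gives (7)! arrangements.
So 2 × (7)! = 2 × 5040 = 10080.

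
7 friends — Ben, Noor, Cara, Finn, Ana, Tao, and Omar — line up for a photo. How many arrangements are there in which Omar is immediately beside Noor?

Place the 5 others and the Omar-Noor pair as 6 objects in a line; the pair has 2 internal arrangements.
That gives 2 × 6! = 2 × 720 = 1440.

1440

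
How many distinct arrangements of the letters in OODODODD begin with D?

With the first slot taken by D, it remains to arrange the other 7 letters (OOODODD).
Those 7 letters have D appearing 3 times and O appearing 4 times, giving (7)!/(4!·3!) = 35.

35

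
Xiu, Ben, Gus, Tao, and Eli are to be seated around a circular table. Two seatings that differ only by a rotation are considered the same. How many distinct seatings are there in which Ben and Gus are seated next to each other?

Treat {Ben, Gus} as one unit (2 internal orders) and seat the resulting 4 units around the table: (3)! circular arrangements.
So 2 × (3)! = 2 × 6 = 12.

12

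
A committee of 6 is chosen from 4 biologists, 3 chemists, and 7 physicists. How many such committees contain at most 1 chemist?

1848

Split by how many chemists are chosen (0 through 1).
Sum: C(3,0)·C(11,6) + C(3,1)·C(11,5) = 462 + 1386 = 1848.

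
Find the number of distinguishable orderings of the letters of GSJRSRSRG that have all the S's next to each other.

420

Treat the 3 copies of S as a single block. The multiset to arrange is then {SSS, G, G, J, R, R, R}, 7 items in all.
That gives (7)!/(3!·2!) = 420 arrangements.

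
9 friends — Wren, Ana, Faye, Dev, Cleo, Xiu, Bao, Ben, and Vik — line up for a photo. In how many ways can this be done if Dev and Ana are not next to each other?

282240

Of the 9! = 362880 arrangements, those with Dev and Ana adjacent number 2 × 8! = 80640 (treat the pair as a block with 2 internal orders).
Complementary counting: 362880 − 80640 = 282240.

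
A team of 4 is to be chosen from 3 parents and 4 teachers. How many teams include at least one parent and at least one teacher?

34

Unrestricted: C(7,4) = 35 ways to pick any 4 of the 7.
Selections missing a whole group: no parents → C(4,4) = 1; no teachers → C(3,4) = 0.
Both groups omitted at once is impossible, so 35 − 1 = 34.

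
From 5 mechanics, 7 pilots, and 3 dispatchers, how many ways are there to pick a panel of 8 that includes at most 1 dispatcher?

Split by how many dispatchers are chosen (0 through 1).
Sum: C(3,0)·C(12,8) + C(3,1)·C(12,7) = 495 + 2376 = 2871.

2871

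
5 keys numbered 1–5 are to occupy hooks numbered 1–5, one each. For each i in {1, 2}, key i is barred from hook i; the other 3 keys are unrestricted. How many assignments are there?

78

Let Aᵢ (for i ∈ {1, 2}) be the placements that put key i in its forbidden hook. Any j of these fix j positions, leaving (5−j)! ways to fill the rest, and there are C(2,j) ways to pick which j.
By inclusion–exclusion, the number of valid placements is Σ_{j=0}^{2} (−1)^j C(2,j)·(5−j)!.
Computing: 120 − 48 + 6 = 78.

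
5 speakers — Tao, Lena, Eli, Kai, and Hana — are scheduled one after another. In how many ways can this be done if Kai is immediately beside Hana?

Glue Kai and Hana into one block (2 internal orders), leaving 4 units to arrange in a row.
So the count is 2·(4)! = 48.

48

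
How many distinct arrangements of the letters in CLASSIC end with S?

With the last slot taken by S, it remains to arrange the other 6 letters (CLASIC).
Those 6 letters have C appearing twice, giving (6)!/(2!) = 360.

360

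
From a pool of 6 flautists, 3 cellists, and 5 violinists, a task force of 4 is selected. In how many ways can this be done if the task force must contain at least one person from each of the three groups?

495

With no constraint there are C(14,4) = 1001 possible selections.
Selections missing a whole group: no flautists → C(8,4) = 70; no cellists → C(11,4) = 330; no violinists → C(9,4) = 126.
Add back selections omitting two groups (i.e. drawn from a single group): C(6,4) + C(3,4) + C(5,4) = 20.
By inclusion–exclusion: 1001 − 526 + 20 = 495.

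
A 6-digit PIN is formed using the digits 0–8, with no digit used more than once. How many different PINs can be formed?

This is a permutation of 6 out of 9: P(9,6) = 9!/3!.
That product is 9 × 8 × 7 × 6 × 5 × 4 = 60480.

60480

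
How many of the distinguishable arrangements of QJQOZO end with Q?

60

Fix Q in the last position and arrange the remaining 5 letters.
Those 5 letters have O appearing twice, giving (5)!/(2!) = 60.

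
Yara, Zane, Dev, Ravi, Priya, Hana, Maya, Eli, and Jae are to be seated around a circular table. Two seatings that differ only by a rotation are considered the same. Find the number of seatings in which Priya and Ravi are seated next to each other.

Glue Priya and Ravi into a block (2 internal orders). Seating 8 units around a circle gives (7)! arrangements.
So 2 × (7)! = 2 × 5040 = 10080.

10080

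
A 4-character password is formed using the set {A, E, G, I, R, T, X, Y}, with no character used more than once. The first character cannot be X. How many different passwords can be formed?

1470

The first character has 8−1 = 7 choices (anything except X).
The remaining 3 characters are filled from the other 7 symbols without repetition: 7 × 6 × 5 = 210.
Total: 7 × 210 = 1470.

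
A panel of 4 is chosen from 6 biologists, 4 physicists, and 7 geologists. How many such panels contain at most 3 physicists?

2379

Split by how many physicists are chosen (0 through 3).
Sum: C(4,0)·C(13,4) + C(4,1)·C(13,3) + C(4,2)·C(13,2) + C(4,3)·C(13,1) = 715 + 1144 + 468 + 52 = 2379.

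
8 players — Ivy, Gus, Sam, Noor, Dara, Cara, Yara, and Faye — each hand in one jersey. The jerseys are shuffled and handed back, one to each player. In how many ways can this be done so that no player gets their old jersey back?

14833

Let Aᵢ be the assignments in which player i gets their old jersey. We want the size of the complement of A₁∪…∪A_8.
By inclusion–exclusion this is Σ_{j=0}^{8} (−1)^j C(8,j)·(8−j)!.
Computing: 40320 − 40320 + 20160 − 6720 + 1680 − 336 + 56 − 8 + 1 = 14833.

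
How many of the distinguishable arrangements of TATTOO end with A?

Fix A in the last position and arrange the remaining 5 letters.
Those 5 letters have O appearing twice and T appearing 3 times, giving (5)!/(3!·2!) = 10.

10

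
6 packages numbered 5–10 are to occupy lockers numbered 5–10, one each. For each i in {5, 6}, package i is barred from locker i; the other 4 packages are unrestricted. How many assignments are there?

504

Let Aᵢ (for i ∈ {5, 6}) be the placements that put package i in its forbidden locker. Any j of these fix j positions, leaving (6−j)! ways to fill the rest, and there are C(2,j) ways to pick which j.
By inclusion–exclusion, the number of valid placements is Σ_{j=0}^{2} (−1)^j C(2,j)·(6−j)!.
Computing: 720 − 240 + 24 = 504.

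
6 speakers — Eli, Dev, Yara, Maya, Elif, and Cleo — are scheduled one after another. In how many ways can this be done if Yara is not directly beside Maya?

Of the 6! = 720 arrangements, those with Yara and Maya adjacent number 2 × 5! = 240 (treat the pair as a block with 2 internal orders).
Complementary counting: 720 − 240 = 480.

480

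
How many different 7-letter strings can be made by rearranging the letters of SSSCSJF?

210

Letter multiplicities in SSSCSJF: C×1, F×1, J×1, S×4.
The number of distinct arrangements is 7!/(4!) = 5040/24 = 210.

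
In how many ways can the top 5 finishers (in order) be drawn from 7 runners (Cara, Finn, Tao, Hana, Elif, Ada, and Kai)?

2520

There are 7 choices for 1st place, 6 for 2nd, and so on down to 3 for position 5.
That gives 7 × 6 × 5 × 4 × 3 = 2520.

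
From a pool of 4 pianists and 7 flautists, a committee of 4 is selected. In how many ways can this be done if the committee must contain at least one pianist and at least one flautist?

294

Total 4-person selections from all 11: C(11,4) = 330.
Subtract selections that omit an entire group: no pianists → C(7,4) = 35; no flautists → C(4,4) = 1.
Both groups omitted at once is impossible, so 330 − 36 = 294.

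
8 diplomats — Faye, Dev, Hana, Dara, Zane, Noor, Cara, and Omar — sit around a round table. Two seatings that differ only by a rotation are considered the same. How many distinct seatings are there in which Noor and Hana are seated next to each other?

Glue Noor and Hana into a block (2 internal orders). Seating 7 units around a circle gives (6)! arrangements.
So 2 × (6)! = 2 × 720 = 1440.

1440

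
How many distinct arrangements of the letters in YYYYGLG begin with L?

15

Fix L in the first position and arrange the remaining 6 letters.
Those 6 letters have G appearing twice and Y appearing 4 times, giving (6)!/(4!·2!) = 15.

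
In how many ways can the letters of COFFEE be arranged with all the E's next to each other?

60

Treat the 2 copies of E as a single block. The multiset to arrange is then {EE, C, F, F, O}, 5 items in all.
That gives (5)!/(2!) = 60 arrangements.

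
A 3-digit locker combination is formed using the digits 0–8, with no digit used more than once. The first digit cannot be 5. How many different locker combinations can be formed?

The first digit has 9−1 = 8 choices (anything except 5).
The remaining 2 digits are filled from the other 8 symbols without repetition: 8 × 7 = 56.
Total: 8 × 56 = 448.

448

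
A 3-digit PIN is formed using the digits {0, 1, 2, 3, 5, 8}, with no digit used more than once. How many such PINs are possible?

This is a permutation of 3 out of 6: P(6,3) = 6!/3!.
That product is 6 × 5 × 4 = 120.

120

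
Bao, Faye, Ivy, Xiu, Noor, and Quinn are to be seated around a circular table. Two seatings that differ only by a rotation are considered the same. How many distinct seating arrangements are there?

120

Seat Bao anywhere (absorbing the rotational symmetry), then permute the other 5: (5)! = 120.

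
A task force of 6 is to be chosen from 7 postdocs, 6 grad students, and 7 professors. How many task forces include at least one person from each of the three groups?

32340

With no constraint there are C(20,6) = 38760 possible selections.
Selections missing a whole group: no postdocs → C(13,6) = 1716; no grad students → C(14,6) = 3003; no professors → C(13,6) = 1716.
Add back selections omitting two groups (i.e. drawn from a single group): C(7,6) + C(6,6) + C(7,6) = 15.
By inclusion–exclusion: 38760 − 6435 + 15 = 32340.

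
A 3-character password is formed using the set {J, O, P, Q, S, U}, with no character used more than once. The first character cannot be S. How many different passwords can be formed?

The first character has 6−1 = 5 choices (anything except S).
The remaining 2 characters are filled from the other 5 symbols without repetition: 5 × 4 = 20.
Total: 5 × 20 = 100.

100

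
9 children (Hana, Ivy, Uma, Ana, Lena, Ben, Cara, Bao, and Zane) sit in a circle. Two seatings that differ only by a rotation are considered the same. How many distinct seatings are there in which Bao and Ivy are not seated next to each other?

30240

Without the restriction there are (8)! = 40320 seatings.
Seatings with Bao beside Ivy: treat them as a block with 2 internal orders, giving 2 × (7)! = 10080.
Subtracting, 40320 − 10080 = 30240.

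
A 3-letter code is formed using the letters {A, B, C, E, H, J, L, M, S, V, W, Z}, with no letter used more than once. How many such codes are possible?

1320

With no repetition, fill the 3 letters in order: 12 choices, then 11, down to 10.
That product is 12 × 11 × 10 = 1320.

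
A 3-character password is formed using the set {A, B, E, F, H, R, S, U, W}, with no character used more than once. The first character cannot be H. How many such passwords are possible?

The first character has 9−1 = 8 choices (anything except H).
The remaining 2 characters are filled from the other 8 symbols without repetition: 8 × 7 = 56.
Total: 8 × 56 = 448.

448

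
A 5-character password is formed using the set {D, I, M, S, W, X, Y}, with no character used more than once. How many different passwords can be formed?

2520

With no repetition, fill the 5 characters in order: 7 choices, then 6, down to 3.
That product is 7 × 6 × 5 × 4 × 3 = 2520.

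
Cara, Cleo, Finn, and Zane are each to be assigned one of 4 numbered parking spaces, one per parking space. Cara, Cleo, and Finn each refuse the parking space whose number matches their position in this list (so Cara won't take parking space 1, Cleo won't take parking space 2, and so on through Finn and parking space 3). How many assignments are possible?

Let Aᵢ (for i ∈ {1, 2, 3}) be the placements that put person i in their forbidden parking space. Any j of these fix j positions, leaving (4−j)! ways to fill the rest, and there are C(3,j) ways to pick which j.
By inclusion–exclusion, the number of valid placements is Σ_{j=0}^{3} (−1)^j C(3,j)·(4−j)!.
Computing: 24 − 18 + 6 − 1 = 11.

11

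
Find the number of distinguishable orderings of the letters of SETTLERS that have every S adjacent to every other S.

Treat the 2 copies of S as a single block. The multiset to arrange is then {SS, E, E, L, R, T, T}, 7 items in all.
That gives (7)!/(2!·2!) = 1260 arrangements.

1260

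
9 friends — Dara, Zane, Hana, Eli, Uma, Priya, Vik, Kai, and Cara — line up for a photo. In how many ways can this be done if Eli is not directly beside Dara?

282240

Of the 9! = 362880 arrangements, those with Eli and Dara adjacent number 2 × 8! = 80640 (treat the pair as a block with 2 internal orders).
So 362880 − 80640 = 282240 arrangements keep them apart.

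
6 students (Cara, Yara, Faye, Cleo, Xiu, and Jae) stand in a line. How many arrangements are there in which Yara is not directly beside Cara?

480

There are 6! = 720 arrangements in all. If Yara and Cara are adjacent, merging them into one block gives 2·(5)! = 240 arrangements.
Complementary counting: 720 − 240 = 480.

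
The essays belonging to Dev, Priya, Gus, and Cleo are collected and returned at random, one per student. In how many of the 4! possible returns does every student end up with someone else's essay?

9

Let Aᵢ be the assignments in which student i gets their own essay. We want the size of the complement of A₁∪…∪A_4.
By inclusion–exclusion this is Σ_{j=0}^{4} (−1)^j C(4,j)·(4−j)!.
Computing: 24 − 24 + 12 − 4 + 1 = 9.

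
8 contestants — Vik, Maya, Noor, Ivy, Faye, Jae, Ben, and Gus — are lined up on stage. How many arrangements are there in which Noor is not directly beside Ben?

30240

There are 8! = 40320 arrangements in all. If Noor and Ben are adjacent, merging them into one block gives 2·(7)! = 10080 arrangements.
Complementary counting: 40320 − 10080 = 30240.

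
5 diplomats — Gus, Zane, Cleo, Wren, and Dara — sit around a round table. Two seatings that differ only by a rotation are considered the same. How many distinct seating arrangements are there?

24

Around a circle, 5 distinct people have 5!/5 = (4)! = 24 rotationally distinct seatings.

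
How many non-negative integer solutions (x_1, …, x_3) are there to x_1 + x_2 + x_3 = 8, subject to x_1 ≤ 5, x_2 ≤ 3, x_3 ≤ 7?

23

Ignoring the caps, the number of non-negative solutions to x_1+…+x_3 = 8 is C(10,2) = 45.
Subtract solutions that violate a single cap (substitute x_i' = x_i − (cap_i+1)): x_1 ≥ 6 gives C(4,2) = 6; x_2 ≥ 4 gives C(6,2) = 15; x_3 ≥ 8 gives C(2,2) = 1. Together 22.
No two caps can be exceeded simultaneously, so the pair terms are all 0.
By inclusion–exclusion the count is 45 − 22 + 0 = 23.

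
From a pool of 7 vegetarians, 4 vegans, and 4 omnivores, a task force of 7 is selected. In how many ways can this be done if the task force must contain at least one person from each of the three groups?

With no constraint there are C(15,7) = 6435 possible selections.
Subtract selections that omit an entire group: no vegetarians → C(8,7) = 8; no vegans → C(11,7) = 330; no omnivores → C(11,7) = 330.
Add back selections omitting two groups (i.e. drawn from a single group): C(7,7) + C(4,7) + C(4,7) = 1.
By inclusion–exclusion: 6435 − 668 + 1 = 5768.

5768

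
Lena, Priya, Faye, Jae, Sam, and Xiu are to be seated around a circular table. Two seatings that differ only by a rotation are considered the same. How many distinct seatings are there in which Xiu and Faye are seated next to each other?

Glue Xiu and Faye into a block (2 internal orders). Seating 5 units around a circle gives (4)! arrangements.
So 2 × (4)! = 2 × 24 = 48.

48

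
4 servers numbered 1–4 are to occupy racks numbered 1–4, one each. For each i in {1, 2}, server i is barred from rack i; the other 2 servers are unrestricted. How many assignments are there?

14

Let Aᵢ (for i ∈ {1, 2}) be the placements that put server i in its forbidden rack. Any j of these fix j positions, leaving (4−j)! ways to fill the rest, and there are C(2,j) ways to pick which j.
By inclusion–exclusion, the number of valid placements is Σ_{j=0}^{2} (−1)^j C(2,j)·(4−j)!.
Computing: 24 − 12 + 2 = 14.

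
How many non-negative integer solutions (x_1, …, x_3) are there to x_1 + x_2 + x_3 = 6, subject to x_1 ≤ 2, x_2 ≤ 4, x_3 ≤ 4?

12

Ignoring the caps, the number of non-negative solutions to x_1+…+x_3 = 6 is C(8,2) = 28.
Subtract solutions that violate a single cap (substitute x_i' = x_i − (cap_i+1)): x_1 ≥ 3 gives C(5,2) = 10; x_2 ≥ 5 gives C(3,2) = 3; x_3 ≥ 5 gives C(3,2) = 3. Together 16.
No two caps can be exceeded simultaneously, so the pair terms are all 0.
By inclusion–exclusion the count is 28 − 16 + 0 = 12.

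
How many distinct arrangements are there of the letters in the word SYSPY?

30

The 5 letters of SYSPY have repeats: S appearing twice and Y appearing twice.
So there are 5! / (2!·2!) = 30 distinguishable arrangements.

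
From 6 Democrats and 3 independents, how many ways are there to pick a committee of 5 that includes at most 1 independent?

51

Split by how many independents are chosen (0 through 1).
Sum: C(3,0)·C(6,5) + C(3,1)·C(6,4) = 6 + 45 = 51.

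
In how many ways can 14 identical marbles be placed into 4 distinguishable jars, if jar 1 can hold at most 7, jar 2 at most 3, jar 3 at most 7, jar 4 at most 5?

118

Ignoring the caps, the number of non-negative solutions to x_1+…+x_4 = 14 is C(17,3) = 680.
Subtract solutions that violate a single cap (substitute x_i' = x_i − (cap_i+1)): x_1 ≥ 8 gives C(9,3) = 84; x_2 ≥ 4 gives C(13,3) = 286; x_3 ≥ 8 gives C(9,3) = 84; x_4 ≥ 6 gives C(11,3) = 165. Together 619.
Add back pairs where two caps are both exceeded: 10 + 0 + 1 + 10 + 35 + 1 = 57.
By inclusion–exclusion the count is 680 − 619 + 57 = 118.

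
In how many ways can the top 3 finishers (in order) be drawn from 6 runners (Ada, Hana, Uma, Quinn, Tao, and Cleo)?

120

There are 6 choices for 1st place, 5 for 2nd, and 4 for 3rd.
That gives 6 × 5 × 4 = 120.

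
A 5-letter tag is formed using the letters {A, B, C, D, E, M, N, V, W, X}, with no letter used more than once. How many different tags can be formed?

30240

With no repetition, fill the 5 letters in order: 10 choices, then 9, down to 6.
10 × 9 × 8 × 7 × 6 = 30240.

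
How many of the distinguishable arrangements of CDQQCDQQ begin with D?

105

With the first slot taken by D, it remains to arrange the other 7 letters (CQQCDQQ).
Those 7 letters have C appearing twice and Q appearing 4 times, giving (7)!/(4!·2!) = 105.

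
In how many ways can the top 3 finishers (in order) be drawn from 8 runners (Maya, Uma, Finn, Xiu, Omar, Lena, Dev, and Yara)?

There are 8 choices for 1st place, 7 for 2nd, and 6 for 3rd.
That gives 8 × 7 × 6 = 336.

336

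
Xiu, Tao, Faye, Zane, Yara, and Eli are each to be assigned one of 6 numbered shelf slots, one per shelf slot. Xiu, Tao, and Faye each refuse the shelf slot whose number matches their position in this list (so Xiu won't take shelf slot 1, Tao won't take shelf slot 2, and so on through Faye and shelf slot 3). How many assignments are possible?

426

Let Aᵢ (for i ∈ {1, 2, 3}) be the placements that put person i in their forbidden shelf slot. Any j of these fix j positions, leaving (6−j)! ways to fill the rest, and there are C(3,j) ways to pick which j.
By inclusion–exclusion, the number of valid placements is Σ_{j=0}^{3} (−1)^j C(3,j)·(6−j)!.
Computing: 720 − 360 + 72 − 6 = 426.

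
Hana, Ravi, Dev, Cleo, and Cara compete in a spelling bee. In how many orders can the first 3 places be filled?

There are 5 choices for 1st place, 4 for 2nd, and 3 for 3rd.
That gives 5 × 4 × 3 = 60.

60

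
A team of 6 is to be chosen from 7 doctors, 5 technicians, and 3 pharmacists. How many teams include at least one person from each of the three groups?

3850

With no constraint there are C(15,6) = 5005 possible selections.
Selections missing a whole group: no doctors → C(8,6) = 28; no technicians → C(10,6) = 210; no pharmacists → C(12,6) = 924.
Add back selections omitting two groups (i.e. drawn from a single group): C(7,6) + C(5,6) + C(3,6) = 7.
By inclusion–exclusion: 5005 − 1162 + 7 = 3850.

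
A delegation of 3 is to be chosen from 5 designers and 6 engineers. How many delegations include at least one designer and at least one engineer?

Total 3-person selections from all 11: C(11,3) = 165.
Selections missing a whole group: no designers → C(6,3) = 20; no engineers → C(5,3) = 10.
Both groups omitted at once is impossible, so 165 − 30 = 135.

135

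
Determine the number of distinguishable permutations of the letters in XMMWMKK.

420

The 7 letters of XMMWMKK have repeats: K appearing twice and M appearing 3 times.
So there are 7! / (3!·2!) = 420 distinguishable arrangements.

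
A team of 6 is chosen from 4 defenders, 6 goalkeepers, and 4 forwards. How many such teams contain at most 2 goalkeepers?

1414

Split by how many goalkeepers are chosen (0 through 2).
Sum: C(6,0)·C(8,6) + C(6,1)·C(8,5) + C(6,2)·C(8,4) = 28 + 336 + 1050 = 1414.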